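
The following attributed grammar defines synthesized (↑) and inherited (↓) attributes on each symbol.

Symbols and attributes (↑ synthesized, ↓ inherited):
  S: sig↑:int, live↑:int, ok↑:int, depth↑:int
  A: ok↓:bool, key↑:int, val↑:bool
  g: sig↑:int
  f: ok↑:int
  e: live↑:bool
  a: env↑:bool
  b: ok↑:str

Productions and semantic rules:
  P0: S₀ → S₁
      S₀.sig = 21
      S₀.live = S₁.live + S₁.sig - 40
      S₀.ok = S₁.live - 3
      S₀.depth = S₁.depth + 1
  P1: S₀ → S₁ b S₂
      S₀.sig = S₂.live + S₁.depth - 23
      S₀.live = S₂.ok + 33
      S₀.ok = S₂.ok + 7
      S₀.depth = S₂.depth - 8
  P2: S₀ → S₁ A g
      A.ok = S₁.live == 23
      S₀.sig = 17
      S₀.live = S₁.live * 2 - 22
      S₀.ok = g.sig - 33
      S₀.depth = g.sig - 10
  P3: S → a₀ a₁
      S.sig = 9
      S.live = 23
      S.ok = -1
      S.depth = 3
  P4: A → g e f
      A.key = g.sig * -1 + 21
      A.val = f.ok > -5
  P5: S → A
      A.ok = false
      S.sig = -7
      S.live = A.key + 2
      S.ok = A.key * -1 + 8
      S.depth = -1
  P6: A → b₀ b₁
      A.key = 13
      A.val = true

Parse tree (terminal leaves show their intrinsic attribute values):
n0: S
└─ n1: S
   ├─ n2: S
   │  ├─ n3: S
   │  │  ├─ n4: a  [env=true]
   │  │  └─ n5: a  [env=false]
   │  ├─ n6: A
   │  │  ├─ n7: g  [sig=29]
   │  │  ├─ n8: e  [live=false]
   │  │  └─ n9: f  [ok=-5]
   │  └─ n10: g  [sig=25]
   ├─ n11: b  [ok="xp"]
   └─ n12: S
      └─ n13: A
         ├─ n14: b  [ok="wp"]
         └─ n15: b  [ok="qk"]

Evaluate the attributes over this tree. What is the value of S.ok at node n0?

1. n4.env = true  [terminal]
2. n5.env = false  [terminal]
3. n3.sig = 9  [9]
4. n3.live = 23  [23]
5. n3.ok = -1  [-1]
6. n3.depth = 3  [3]
7. n6.ok = true  [S₁.live == 23]
8. n7.sig = 29  [terminal]
9. n8.live = false  [terminal]
10. n9.ok = -5  [terminal]
11. n6.key = -8  [g.sig * -1 + 21]
12. n6.val = false  [f.ok > -5]
13. n10.sig = 25  [terminal]
14. n2.sig = 17  [17]
15. n2.live = 24  [S₁.live * 2 - 22]
16. n2.ok = -8  [g.sig - 33]
17. n2.depth = 15  [g.sig - 10]
18. n11.ok = "xp"  [terminal]
19. n13.ok = false  [false]
20. n14.ok = "wp"  [terminal]
21. n15.ok = "qk"  [terminal]
22. n13.key = 13  [13]
23. n13.val = true  [true]
24. n12.sig = -7  [-7]
25. n12.live = 15  [A.key + 2]
26. n12.ok = -5  [A.key * -1 + 8]
27. n12.depth = -1  [-1]
28. n1.sig = 7  [S₂.live + S₁.depth - 23]
29. n1.live = 28  [S₂.ok + 33]
30. n1.ok = 2  [S₂.ok + 7]
31. n1.depth = -9  [S₂.depth - 8]
32. n0.sig = 21  [21]
33. n0.live = -5  [S₁.live + S₁.sig - 40]
34. n0.ok = 25  [S₁.live - 3]
35. n0.depth = -8  [S₁.depth + 1]

25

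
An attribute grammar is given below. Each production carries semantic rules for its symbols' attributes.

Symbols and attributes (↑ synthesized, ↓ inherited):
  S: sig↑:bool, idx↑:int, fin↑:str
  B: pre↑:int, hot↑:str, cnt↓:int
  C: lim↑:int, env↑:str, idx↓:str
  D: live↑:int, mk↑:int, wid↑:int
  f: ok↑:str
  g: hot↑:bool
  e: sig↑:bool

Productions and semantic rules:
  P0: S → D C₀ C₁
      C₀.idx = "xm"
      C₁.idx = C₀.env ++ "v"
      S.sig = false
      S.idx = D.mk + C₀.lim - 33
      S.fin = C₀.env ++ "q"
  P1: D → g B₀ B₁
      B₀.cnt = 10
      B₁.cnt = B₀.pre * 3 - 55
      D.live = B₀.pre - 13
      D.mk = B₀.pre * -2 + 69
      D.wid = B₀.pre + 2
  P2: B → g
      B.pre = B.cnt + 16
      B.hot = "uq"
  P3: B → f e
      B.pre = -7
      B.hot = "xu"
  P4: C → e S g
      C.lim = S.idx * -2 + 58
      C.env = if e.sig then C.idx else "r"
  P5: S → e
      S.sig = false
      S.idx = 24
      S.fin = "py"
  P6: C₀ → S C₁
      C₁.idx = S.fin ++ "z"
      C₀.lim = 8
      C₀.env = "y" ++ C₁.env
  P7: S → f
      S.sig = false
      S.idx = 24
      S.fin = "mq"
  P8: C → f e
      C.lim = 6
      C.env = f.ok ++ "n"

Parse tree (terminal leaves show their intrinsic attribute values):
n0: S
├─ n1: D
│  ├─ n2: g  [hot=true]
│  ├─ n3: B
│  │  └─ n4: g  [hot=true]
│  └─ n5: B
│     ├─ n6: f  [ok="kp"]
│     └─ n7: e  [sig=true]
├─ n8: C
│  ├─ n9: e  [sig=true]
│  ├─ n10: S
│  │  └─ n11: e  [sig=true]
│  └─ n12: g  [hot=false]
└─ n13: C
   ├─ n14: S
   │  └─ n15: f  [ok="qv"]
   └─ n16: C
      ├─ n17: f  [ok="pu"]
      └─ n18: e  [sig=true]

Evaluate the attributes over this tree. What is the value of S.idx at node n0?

-6

1. n2.hot = true  [terminal]
2. n3.cnt = 10  [10]
3. n4.hot = true  [terminal]
4. n3.pre = 26  [B.cnt + 16]
5. n3.hot = "uq"  ["uq"]
6. n5.cnt = 23  [B₀.pre * 3 - 55]
7. n6.ok = "kp"  [terminal]
8. n7.sig = true  [terminal]
9. n5.pre = -7  [-7]
10. n5.hot = "xu"  ["xu"]
11. n1.live = 13  [B₀.pre - 13]
12. n1.mk = 17  [B₀.pre * -2 + 69]
13. n1.wid = 28  [B₀.pre + 2]
14. n8.idx = "xm"  ["xm"]
15. n9.sig = true  [terminal]
16. n11.sig = true  [terminal]
17. n10.sig = false  [false]
18. n10.idx = 24  [24]
19. n10.fin = "py"  ["py"]
20. n12.hot = false  [terminal]
21. n8.lim = 10  [S.idx * -2 + 58]
22. n8.env = "xm"  [if e.sig then C.idx else "r"]
23. n13.idx = "xmv"  [C₀.env ++ "v"]
24. n15.ok = "qv"  [terminal]
25. n14.sig = false  [false]
26. n14.idx = 24  [24]
27. n14.fin = "mq"  ["mq"]
28. n16.idx = "mqz"  [S.fin ++ "z"]
29. n17.ok = "pu"  [terminal]
30. n18.sig = true  [terminal]
31. n16.lim = 6  [6]
32. n16.env = "pun"  [f.ok ++ "n"]
33. n13.lim = 8  [8]
34. n13.env = "ypun"  ["y" ++ C₁.env]
35. n0.sig = false  [false]
36. n0.idx = -6  [D.mk + C₀.lim - 33]
37. n0.fin = "xmq"  [C₀.env ++ "q"]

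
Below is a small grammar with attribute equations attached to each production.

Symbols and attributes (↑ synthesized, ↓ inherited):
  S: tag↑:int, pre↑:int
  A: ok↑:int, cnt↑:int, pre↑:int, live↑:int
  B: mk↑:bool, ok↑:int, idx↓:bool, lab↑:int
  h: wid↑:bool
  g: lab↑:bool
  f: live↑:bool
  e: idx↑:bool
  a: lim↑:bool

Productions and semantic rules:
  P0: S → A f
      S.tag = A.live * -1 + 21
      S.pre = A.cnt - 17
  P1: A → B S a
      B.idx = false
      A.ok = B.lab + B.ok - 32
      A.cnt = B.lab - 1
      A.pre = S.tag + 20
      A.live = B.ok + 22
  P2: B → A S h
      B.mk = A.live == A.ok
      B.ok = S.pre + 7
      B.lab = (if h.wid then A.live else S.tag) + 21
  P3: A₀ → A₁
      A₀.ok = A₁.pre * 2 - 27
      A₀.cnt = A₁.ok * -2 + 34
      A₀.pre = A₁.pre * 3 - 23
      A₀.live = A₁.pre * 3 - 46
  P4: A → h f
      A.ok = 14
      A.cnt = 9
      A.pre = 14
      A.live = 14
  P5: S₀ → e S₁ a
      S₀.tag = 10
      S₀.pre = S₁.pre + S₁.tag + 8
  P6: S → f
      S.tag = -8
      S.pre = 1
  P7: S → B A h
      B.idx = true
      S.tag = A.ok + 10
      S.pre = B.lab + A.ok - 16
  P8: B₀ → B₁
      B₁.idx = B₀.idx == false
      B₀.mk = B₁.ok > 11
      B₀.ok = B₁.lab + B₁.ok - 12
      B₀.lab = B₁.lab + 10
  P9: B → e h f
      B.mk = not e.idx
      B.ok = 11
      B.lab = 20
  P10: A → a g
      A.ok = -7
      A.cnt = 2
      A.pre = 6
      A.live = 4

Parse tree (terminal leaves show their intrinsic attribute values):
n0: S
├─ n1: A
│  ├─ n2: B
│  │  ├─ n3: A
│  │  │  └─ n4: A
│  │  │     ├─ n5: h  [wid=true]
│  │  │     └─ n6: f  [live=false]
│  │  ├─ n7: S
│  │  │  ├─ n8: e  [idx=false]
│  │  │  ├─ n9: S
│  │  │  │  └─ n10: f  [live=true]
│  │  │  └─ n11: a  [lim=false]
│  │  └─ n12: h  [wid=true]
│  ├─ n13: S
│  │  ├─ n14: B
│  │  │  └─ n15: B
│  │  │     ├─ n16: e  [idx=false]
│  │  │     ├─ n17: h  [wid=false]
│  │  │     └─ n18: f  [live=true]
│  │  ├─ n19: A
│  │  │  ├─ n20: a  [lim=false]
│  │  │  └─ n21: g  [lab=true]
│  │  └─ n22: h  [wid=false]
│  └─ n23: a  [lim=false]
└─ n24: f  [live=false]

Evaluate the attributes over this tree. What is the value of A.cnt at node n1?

1. n2.idx = false  [false]
2. n5.wid = true  [terminal]
3. n6.live = false  [terminal]
4. n4.ok = 14  [14]
5. n4.cnt = 9  [9]
6. n4.pre = 14  [14]
7. n4.live = 14  [14]
8. n3.ok = 1  [A₁.pre * 2 - 27]
9. n3.cnt = 6  [A₁.ok * -2 + 34]
10. n3.pre = 19  [A₁.pre * 3 - 23]
11. n3.live = -4  [A₁.pre * 3 - 46]
12. n8.idx = false  [terminal]
13. n10.live = true  [terminal]
14. n9.tag = -8  [-8]
15. n9.pre = 1  [1]
16. n11.lim = false  [terminal]
17. n7.tag = 10  [10]
18. n7.pre = 1  [S₁.pre + S₁.tag + 8]
19. n12.wid = true  [terminal]
20. n2.mk = false  [A.live == A.ok]
21. n2.ok = 8  [S.pre + 7]
22. n2.lab = 17  [(if h.wid then A.live else S.tag) + 21]
23. n14.idx = true  [true]
24. n15.idx = false  [B₀.idx == false]
25. n16.idx = false  [terminal]
26. n17.wid = false  [terminal]
27. n18.live = true  [terminal]
28. n15.mk = true  [not e.idx]
29. n15.ok = 11  [11]
30. n15.lab = 20  [20]
31. n14.mk = false  [B₁.ok > 11]
32. n14.ok = 19  [B₁.lab + B₁.ok - 12]
33. n14.lab = 30  [B₁.lab + 10]
34. n20.lim = false  [terminal]
35. n21.lab = true  [terminal]
36. n19.ok = -7  [-7]
37. n19.cnt = 2  [2]
38. n19.pre = 6  [6]
39. n19.live = 4  [4]
40. n22.wid = false  [terminal]
41. n13.tag = 3  [A.ok + 10]
42. n13.pre = 7  [B.lab + A.ok - 16]
43. n23.lim = false  [terminal]
44. n1.ok = -7  [B.lab + B.ok - 32]
45. n1.cnt = 16  [B.lab - 1]
46. n1.pre = 23  [S.tag + 20]
47. n1.live = 30  [B.ok + 22]
48. n24.live = false  [terminal]
49. n0.tag = -9  [A.live * -1 + 21]
50. n0.pre = -1  [A.cnt - 17]

16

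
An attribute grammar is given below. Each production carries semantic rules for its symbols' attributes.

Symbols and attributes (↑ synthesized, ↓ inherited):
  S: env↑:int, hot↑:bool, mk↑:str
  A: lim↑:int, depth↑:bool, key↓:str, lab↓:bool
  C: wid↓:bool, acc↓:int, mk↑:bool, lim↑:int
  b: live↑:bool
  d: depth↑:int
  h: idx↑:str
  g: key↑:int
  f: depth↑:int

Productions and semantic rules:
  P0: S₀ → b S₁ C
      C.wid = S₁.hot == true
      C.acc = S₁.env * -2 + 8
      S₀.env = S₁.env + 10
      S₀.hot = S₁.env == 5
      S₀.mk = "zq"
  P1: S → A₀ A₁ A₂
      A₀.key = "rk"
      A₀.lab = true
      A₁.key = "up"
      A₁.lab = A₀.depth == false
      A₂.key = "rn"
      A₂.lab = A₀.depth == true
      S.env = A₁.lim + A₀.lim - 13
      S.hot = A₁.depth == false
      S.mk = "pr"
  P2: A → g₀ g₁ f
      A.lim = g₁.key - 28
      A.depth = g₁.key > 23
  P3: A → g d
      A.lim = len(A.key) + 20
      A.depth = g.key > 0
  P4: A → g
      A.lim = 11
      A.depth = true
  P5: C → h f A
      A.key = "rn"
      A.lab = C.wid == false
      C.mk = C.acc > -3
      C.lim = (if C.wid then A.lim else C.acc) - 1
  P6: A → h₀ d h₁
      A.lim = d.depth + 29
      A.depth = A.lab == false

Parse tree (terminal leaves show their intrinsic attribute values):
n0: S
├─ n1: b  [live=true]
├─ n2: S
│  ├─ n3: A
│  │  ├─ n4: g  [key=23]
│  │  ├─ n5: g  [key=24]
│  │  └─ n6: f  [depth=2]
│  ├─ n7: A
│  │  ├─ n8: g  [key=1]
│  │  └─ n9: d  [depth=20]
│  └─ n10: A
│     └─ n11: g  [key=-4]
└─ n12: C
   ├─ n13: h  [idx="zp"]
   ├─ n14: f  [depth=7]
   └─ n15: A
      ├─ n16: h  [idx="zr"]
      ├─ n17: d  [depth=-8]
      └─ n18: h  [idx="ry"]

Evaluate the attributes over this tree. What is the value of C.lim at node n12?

-3

1. n1.live = true  [terminal]
2. n3.key = "rk"  ["rk"]
3. n3.lab = true  [true]
4. n4.key = 23  [terminal]
5. n5.key = 24  [terminal]
6. n6.depth = 2  [terminal]
7. n3.lim = -4  [g₁.key - 28]
8. n3.depth = true  [g₁.key > 23]
9. n7.key = "up"  ["up"]
10. n7.lab = false  [A₀.depth == false]
11. n8.key = 1  [terminal]
12. n9.depth = 20  [terminal]
13. n7.lim = 22  [len(A.key) + 20]
14. n7.depth = true  [g.key > 0]
15. n10.key = "rn"  ["rn"]
16. n10.lab = true  [A₀.depth == true]
17. n11.key = -4  [terminal]
18. n10.lim = 11  [11]
19. n10.depth = true  [true]
20. n2.env = 5  [A₁.lim + A₀.lim - 13]
21. n2.hot = false  [A₁.depth == false]
22. n2.mk = "pr"  ["pr"]
23. n12.wid = false  [S₁.hot == true]
24. n12.acc = -2  [S₁.env * -2 + 8]
25. n13.idx = "zp"  [terminal]
26. n14.depth = 7  [terminal]
27. n15.key = "rn"  ["rn"]
28. n15.lab = true  [C.wid == false]
29. n16.idx = "zr"  [terminal]
30. n17.depth = -8  [terminal]
31. n18.idx = "ry"  [terminal]
32. n15.lim = 21  [d.depth + 29]
33. n15.depth = false  [A.lab == false]
34. n12.mk = true  [C.acc > -3]
35. n12.lim = -3  [(if C.wid then A.lim else C.acc) - 1]
36. n0.env = 15  [S₁.env + 10]
37. n0.hot = true  [S₁.env == 5]
38. n0.mk = "zq"  ["zq"]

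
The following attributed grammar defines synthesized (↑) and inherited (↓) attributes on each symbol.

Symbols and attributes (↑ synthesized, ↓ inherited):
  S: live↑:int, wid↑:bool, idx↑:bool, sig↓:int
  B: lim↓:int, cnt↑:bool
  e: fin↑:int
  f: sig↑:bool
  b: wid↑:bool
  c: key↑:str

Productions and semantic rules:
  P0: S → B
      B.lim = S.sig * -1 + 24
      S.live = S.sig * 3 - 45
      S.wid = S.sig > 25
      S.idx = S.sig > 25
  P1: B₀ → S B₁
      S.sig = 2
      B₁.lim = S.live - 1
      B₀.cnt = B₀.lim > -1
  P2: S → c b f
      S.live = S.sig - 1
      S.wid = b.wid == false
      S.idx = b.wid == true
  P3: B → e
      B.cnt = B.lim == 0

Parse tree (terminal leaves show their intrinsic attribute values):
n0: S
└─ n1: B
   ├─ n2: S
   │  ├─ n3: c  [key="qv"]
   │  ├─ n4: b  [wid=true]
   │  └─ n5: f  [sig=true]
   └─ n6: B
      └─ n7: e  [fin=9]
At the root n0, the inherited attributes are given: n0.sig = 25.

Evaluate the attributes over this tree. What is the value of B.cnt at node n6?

true

1. n0.sig = 25  [given at root]
2. n1.lim = -1  [S.sig * -1 + 24]
3. n2.sig = 2  [2]
4. n3.key = "qv"  [terminal]
5. n4.wid = true  [terminal]
6. n5.sig = true  [terminal]
7. n2.live = 1  [S.sig - 1]
8. n2.wid = false  [b.wid == false]
9. n2.idx = true  [b.wid == true]
10. n6.lim = 0  [S.live - 1]
11. n7.fin = 9  [terminal]
12. n6.cnt = true  [B.lim == 0]
13. n1.cnt = false  [B₀.lim > -1]
14. n0.live = 30  [S.sig * 3 - 45]
15. n0.wid = false  [S.sig > 25]
16. n0.idx = false  [S.sig > 25]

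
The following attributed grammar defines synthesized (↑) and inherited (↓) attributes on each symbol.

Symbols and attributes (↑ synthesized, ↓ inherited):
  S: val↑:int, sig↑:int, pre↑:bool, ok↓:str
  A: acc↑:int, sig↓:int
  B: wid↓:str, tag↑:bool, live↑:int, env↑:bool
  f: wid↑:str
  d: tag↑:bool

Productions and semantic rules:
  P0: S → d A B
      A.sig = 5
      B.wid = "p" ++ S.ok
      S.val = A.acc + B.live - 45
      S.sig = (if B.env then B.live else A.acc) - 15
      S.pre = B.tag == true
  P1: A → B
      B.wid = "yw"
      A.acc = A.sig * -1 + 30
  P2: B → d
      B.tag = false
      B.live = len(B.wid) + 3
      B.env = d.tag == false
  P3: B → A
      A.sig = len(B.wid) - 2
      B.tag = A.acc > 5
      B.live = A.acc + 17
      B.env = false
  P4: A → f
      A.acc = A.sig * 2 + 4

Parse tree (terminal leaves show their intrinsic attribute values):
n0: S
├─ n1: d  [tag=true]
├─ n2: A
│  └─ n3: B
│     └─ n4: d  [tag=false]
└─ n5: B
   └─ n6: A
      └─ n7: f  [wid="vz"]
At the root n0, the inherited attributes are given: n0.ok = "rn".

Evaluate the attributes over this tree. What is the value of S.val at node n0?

1. n0.ok = "rn"  [given at root]
2. n1.tag = true  [terminal]
3. n2.sig = 5  [5]
4. n3.wid = "yw"  ["yw"]
5. n4.tag = false  [terminal]
6. n3.tag = false  [false]
7. n3.live = 5  [len(B.wid) + 3]
8. n3.env = true  [d.tag == false]
9. n2.acc = 25  [A.sig * -1 + 30]
10. n5.wid = "prn"  ["p" ++ S.ok]
11. n6.sig = 1  [len(B.wid) - 2]
12. n7.wid = "vz"  [terminal]
13. n6.acc = 6  [A.sig * 2 + 4]
14. n5.tag = true  [A.acc > 5]
15. n5.live = 23  [A.acc + 17]
16. n5.env = false  [false]
17. n0.val = 3  [A.acc + B.live - 45]
18. n0.sig = 10  [(if B.env then B.live else A.acc) - 15]
19. n0.pre = true  [B.tag == true]

3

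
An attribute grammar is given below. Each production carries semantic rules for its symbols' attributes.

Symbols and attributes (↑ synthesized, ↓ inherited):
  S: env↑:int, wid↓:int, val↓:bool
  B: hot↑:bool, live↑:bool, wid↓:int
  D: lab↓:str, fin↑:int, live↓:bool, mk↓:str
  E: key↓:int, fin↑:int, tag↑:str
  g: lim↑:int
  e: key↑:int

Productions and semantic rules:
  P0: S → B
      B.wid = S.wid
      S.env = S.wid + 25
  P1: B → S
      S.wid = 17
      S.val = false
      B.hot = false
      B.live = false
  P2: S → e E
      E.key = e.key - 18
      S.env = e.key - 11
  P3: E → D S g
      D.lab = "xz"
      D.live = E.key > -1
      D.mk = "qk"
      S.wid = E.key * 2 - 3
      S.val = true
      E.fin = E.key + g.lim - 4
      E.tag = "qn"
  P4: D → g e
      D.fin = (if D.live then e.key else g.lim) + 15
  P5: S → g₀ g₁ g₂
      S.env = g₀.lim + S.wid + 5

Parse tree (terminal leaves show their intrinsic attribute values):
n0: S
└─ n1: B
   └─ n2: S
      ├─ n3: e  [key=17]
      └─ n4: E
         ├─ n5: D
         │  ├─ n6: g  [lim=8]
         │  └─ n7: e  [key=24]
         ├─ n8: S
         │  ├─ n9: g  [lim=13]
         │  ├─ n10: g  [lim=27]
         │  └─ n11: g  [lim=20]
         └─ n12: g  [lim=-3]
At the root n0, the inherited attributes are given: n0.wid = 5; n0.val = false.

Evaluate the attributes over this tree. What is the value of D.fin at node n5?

23

1. n0.wid = 5  [given at root]
2. n0.val = false  [given at root]
3. n1.wid = 5  [S.wid]
4. n2.wid = 17  [17]
5. n2.val = false  [false]
6. n3.key = 17  [terminal]
7. n4.key = -1  [e.key - 18]
8. n5.lab = "xz"  ["xz"]
9. n5.live = false  [E.key > -1]
10. n5.mk = "qk"  ["qk"]
11. n6.lim = 8  [terminal]
12. n7.key = 24  [terminal]
13. n5.fin = 23  [(if D.live then e.key else g.lim) + 15]
14. n8.wid = -5  [E.key * 2 - 3]
15. n8.val = true  [true]
16. n9.lim = 13  [terminal]
17. n10.lim = 27  [terminal]
18. n11.lim = 20  [terminal]
19. n8.env = 13  [g₀.lim + S.wid + 5]
20. n12.lim = -3  [terminal]
21. n4.fin = -8  [E.key + g.lim - 4]
22. n4.tag = "qn"  ["qn"]
23. n2.env = 6  [e.key - 11]
24. n1.hot = false  [false]
25. n1.live = false  [false]
26. n0.env = 30  [S.wid + 25]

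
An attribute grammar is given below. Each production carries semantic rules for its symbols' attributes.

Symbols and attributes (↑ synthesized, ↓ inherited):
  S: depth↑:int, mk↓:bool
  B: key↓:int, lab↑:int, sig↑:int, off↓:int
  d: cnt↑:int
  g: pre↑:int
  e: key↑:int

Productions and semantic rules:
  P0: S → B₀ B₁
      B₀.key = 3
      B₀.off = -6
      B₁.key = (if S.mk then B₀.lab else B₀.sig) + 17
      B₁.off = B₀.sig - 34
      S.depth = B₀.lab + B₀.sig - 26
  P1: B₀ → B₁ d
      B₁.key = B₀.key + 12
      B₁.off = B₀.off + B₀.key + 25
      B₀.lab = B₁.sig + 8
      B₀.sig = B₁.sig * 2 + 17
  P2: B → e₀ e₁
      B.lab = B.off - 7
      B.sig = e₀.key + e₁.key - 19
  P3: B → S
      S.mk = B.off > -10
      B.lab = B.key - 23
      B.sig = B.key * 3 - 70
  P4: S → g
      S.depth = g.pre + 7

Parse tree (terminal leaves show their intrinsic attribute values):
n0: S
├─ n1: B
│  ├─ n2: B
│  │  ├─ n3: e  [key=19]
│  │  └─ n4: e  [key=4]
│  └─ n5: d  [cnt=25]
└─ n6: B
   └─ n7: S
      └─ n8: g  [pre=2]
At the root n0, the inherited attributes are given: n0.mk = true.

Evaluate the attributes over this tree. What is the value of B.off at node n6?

-9

1. n0.mk = true  [given at root]
2. n1.key = 3  [3]
3. n1.off = -6  [-6]
4. n2.key = 15  [B₀.key + 12]
5. n2.off = 22  [B₀.off + B₀.key + 25]
6. n3.key = 19  [terminal]
7. n4.key = 4  [terminal]
8. n2.lab = 15  [B.off - 7]
9. n2.sig = 4  [e₀.key + e₁.key - 19]
10. n5.cnt = 25  [terminal]
11. n1.lab = 12  [B₁.sig + 8]
12. n1.sig = 25  [B₁.sig * 2 + 17]
13. n6.key = 29  [(if S.mk then B₀.lab else B₀.sig) + 17]
14. n6.off = -9  [B₀.sig - 34]
15. n7.mk = true  [B.off > -10]
16. n8.pre = 2  [terminal]
17. n7.depth = 9  [g.pre + 7]
18. n6.lab = 6  [B.key - 23]
19. n6.sig = 17  [B.key * 3 - 70]
20. n0.depth = 11  [B₀.lab + B₀.sig - 26]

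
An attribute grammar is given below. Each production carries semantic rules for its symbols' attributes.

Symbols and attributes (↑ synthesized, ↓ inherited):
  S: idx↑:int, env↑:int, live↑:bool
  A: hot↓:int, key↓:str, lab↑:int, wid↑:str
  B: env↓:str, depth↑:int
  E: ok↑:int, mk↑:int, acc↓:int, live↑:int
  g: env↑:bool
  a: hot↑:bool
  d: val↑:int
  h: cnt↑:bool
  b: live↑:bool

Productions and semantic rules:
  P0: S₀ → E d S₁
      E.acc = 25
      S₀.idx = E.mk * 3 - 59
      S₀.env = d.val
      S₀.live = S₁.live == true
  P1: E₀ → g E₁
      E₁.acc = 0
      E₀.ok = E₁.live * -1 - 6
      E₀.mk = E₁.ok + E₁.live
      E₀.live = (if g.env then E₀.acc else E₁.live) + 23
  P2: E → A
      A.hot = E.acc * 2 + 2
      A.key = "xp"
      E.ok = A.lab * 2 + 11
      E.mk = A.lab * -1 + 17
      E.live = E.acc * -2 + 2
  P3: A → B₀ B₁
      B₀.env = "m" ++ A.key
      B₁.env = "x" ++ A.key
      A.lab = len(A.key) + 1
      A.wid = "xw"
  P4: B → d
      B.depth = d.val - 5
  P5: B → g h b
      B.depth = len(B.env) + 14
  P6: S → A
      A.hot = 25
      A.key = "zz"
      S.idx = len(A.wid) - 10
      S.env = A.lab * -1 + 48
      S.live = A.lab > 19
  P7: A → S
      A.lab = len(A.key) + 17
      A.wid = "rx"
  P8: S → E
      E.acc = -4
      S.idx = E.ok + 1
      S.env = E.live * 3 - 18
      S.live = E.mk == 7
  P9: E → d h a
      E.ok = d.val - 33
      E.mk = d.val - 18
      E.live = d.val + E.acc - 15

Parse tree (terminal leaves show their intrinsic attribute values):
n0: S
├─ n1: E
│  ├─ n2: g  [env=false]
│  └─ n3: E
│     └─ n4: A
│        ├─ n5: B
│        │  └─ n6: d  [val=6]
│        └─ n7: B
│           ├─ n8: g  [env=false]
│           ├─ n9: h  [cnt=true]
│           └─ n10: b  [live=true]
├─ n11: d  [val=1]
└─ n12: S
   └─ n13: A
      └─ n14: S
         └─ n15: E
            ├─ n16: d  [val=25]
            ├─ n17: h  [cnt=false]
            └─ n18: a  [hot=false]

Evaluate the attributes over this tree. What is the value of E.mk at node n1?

1. n1.acc = 25  [25]
2. n2.env = false  [terminal]
3. n3.acc = 0  [0]
4. n4.hot = 2  [E.acc * 2 + 2]
5. n4.key = "xp"  ["xp"]
6. n5.env = "mxp"  ["m" ++ A.key]
7. n6.val = 6  [terminal]
8. n5.depth = 1  [d.val - 5]
9. n7.env = "xxp"  ["x" ++ A.key]
10. n8.env = false  [terminal]
11. n9.cnt = true  [terminal]
12. n10.live = true  [terminal]
13. n7.depth = 17  [len(B.env) + 14]
14. n4.lab = 3  [len(A.key) + 1]
15. n4.wid = "xw"  ["xw"]
16. n3.ok = 17  [A.lab * 2 + 11]
17. n3.mk = 14  [A.lab * -1 + 17]
18. n3.live = 2  [E.acc * -2 + 2]
19. n1.ok = -8  [E₁.live * -1 - 6]
20. n1.mk = 19  [E₁.ok + E₁.live]
21. n1.live = 25  [(if g.env then E₀.acc else E₁.live) + 23]
22. n11.val = 1  [terminal]
23. n13.hot = 25  [25]
24. n13.key = "zz"  ["zz"]
25. n15.acc = -4  [-4]
26. n16.val = 25  [terminal]
27. n17.cnt = false  [terminal]
28. n18.hot = false  [terminal]
29. n15.ok = -8  [d.val - 33]
30. n15.mk = 7  [d.val - 18]
31. n15.live = 6  [d.val + E.acc - 15]
32. n14.idx = -7  [E.ok + 1]
33. n14.env = 0  [E.live * 3 - 18]
34. n14.live = true  [E.mk == 7]
35. n13.lab = 19  [len(A.key) + 17]
36. n13.wid = "rx"  ["rx"]
37. n12.idx = -8  [len(A.wid) - 10]
38. n12.env = 29  [A.lab * -1 + 48]
39. n12.live = false  [A.lab > 19]
40. n0.idx = -2  [E.mk * 3 - 59]
41. n0.env = 1  [d.val]
42. n0.live = false  [S₁.live == true]

19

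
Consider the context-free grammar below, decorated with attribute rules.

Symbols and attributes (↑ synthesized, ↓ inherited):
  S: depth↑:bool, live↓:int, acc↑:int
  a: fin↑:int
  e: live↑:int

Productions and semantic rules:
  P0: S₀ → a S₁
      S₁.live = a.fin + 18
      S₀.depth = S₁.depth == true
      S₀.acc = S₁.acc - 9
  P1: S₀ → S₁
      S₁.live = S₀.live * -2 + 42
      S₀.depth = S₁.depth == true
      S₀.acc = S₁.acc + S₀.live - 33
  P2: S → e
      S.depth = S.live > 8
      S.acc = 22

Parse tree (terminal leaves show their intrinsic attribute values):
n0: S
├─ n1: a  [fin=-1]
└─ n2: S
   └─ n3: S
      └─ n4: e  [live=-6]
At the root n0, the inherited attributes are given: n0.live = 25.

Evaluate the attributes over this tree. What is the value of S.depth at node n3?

1. n0.live = 25  [given at root]
2. n1.fin = -1  [terminal]
3. n2.live = 17  [a.fin + 18]
4. n3.live = 8  [S₀.live * -2 + 42]
5. n4.live = -6  [terminal]
6. n3.depth = false  [S.live > 8]
7. n3.acc = 22  [22]
8. n2.depth = false  [S₁.depth == true]
9. n2.acc = 6  [S₁.acc + S₀.live - 33]
10. n0.depth = false  [S₁.depth == true]
11. n0.acc = -3  [S₁.acc - 9]

false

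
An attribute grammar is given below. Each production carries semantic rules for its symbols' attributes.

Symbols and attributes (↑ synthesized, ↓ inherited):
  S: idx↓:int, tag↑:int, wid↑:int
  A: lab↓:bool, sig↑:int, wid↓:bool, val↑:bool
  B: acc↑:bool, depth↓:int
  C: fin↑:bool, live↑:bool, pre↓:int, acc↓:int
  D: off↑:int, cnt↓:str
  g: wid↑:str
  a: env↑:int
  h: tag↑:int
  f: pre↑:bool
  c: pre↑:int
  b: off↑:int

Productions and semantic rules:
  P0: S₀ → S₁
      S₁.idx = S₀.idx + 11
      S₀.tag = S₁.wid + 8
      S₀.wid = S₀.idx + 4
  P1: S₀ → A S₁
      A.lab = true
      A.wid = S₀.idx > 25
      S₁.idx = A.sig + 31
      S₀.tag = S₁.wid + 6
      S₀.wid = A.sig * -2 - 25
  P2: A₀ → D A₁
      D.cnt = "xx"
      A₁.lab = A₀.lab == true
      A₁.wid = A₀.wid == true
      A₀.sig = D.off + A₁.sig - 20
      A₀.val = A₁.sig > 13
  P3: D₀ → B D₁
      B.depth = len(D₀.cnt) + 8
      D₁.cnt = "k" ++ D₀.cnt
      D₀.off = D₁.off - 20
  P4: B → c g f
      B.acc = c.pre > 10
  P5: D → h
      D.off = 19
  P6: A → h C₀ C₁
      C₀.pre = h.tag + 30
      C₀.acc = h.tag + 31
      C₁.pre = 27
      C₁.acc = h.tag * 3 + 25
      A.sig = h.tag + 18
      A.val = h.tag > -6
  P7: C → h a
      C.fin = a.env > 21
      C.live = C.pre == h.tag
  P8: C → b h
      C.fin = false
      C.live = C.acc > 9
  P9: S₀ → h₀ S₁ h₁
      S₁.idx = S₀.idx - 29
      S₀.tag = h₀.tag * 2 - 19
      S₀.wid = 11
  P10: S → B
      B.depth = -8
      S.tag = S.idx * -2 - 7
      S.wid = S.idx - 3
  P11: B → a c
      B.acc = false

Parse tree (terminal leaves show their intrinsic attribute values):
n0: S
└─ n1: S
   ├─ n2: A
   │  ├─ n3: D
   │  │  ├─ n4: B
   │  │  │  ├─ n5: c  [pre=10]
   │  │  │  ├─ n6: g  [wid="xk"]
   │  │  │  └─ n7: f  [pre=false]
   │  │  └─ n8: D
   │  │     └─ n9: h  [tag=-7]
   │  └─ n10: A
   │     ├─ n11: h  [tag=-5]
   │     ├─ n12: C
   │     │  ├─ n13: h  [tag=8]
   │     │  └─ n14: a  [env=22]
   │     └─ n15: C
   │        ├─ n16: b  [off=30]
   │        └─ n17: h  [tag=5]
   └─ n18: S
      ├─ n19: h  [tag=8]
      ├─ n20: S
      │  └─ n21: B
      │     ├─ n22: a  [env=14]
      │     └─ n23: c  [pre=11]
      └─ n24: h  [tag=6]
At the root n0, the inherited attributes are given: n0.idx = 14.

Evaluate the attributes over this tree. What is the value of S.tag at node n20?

5

1. n0.idx = 14  [given at root]
2. n1.idx = 25  [S₀.idx + 11]
3. n2.lab = true  [true]
4. n2.wid = false  [S₀.idx > 25]
5. n3.cnt = "xx"  ["xx"]
6. n4.depth = 10  [len(D₀.cnt) + 8]
7. n5.pre = 10  [terminal]
8. n6.wid = "xk"  [terminal]
9. n7.pre = false  [terminal]
10. n4.acc = false  [c.pre > 10]
11. n8.cnt = "kxx"  ["k" ++ D₀.cnt]
12. n9.tag = -7  [terminal]
13. n8.off = 19  [19]
14. n3.off = -1  [D₁.off - 20]
15. n10.lab = true  [A₀.lab == true]
16. n10.wid = false  [A₀.wid == true]
17. n11.tag = -5  [terminal]
18. n12.pre = 25  [h.tag + 30]
19. n12.acc = 26  [h.tag + 31]
20. n13.tag = 8  [terminal]
21. n14.env = 22  [terminal]
22. n12.fin = true  [a.env > 21]
23. n12.live = false  [C.pre == h.tag]
24. n15.pre = 27  [27]
25. n15.acc = 10  [h.tag * 3 + 25]
26. n16.off = 30  [terminal]
27. n17.tag = 5  [terminal]
28. n15.fin = false  [false]
29. n15.live = true  [C.acc > 9]
30. n10.sig = 13  [h.tag + 18]
31. n10.val = true  [h.tag > -6]
32. n2.sig = -8  [D.off + A₁.sig - 20]
33. n2.val = false  [A₁.sig > 13]
34. n18.idx = 23  [A.sig + 31]
35. n19.tag = 8  [terminal]
36. n20.idx = -6  [S₀.idx - 29]
37. n21.depth = -8  [-8]
38. n22.env = 14  [terminal]
39. n23.pre = 11  [terminal]
40. n21.acc = false  [false]
41. n20.tag = 5  [S.idx * -2 - 7]
42. n20.wid = -9  [S.idx - 3]
43. n24.tag = 6  [terminal]
44. n18.tag = -3  [h₀.tag * 2 - 19]
45. n18.wid = 11  [11]
46. n1.tag = 17  [S₁.wid + 6]
47. n1.wid = -9  [A.sig * -2 - 25]
48. n0.tag = -1  [S₁.wid + 8]
49. n0.wid = 18  [S₀.idx + 4]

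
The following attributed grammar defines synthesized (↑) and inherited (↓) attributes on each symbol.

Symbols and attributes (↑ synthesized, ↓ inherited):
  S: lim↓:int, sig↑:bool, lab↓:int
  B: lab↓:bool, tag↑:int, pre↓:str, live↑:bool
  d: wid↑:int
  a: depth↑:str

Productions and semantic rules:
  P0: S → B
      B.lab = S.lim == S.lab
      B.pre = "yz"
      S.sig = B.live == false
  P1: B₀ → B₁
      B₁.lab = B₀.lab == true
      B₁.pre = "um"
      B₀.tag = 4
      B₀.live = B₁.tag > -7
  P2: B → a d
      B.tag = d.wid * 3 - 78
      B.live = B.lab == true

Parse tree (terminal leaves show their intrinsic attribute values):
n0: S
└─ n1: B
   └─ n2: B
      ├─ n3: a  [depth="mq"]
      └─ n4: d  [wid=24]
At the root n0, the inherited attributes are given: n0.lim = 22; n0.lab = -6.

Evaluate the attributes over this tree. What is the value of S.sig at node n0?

false

1. n0.lim = 22  [given at root]
2. n0.lab = -6  [given at root]
3. n1.lab = false  [S.lim == S.lab]
4. n1.pre = "yz"  ["yz"]
5. n2.lab = false  [B₀.lab == true]
6. n2.pre = "um"  ["um"]
7. n3.depth = "mq"  [terminal]
8. n4.wid = 24  [terminal]
9. n2.tag = -6  [d.wid * 3 - 78]
10. n2.live = false  [B.lab == true]
11. n1.tag = 4  [4]
12. n1.live = true  [B₁.tag > -7]
13. n0.sig = false  [B.live == false]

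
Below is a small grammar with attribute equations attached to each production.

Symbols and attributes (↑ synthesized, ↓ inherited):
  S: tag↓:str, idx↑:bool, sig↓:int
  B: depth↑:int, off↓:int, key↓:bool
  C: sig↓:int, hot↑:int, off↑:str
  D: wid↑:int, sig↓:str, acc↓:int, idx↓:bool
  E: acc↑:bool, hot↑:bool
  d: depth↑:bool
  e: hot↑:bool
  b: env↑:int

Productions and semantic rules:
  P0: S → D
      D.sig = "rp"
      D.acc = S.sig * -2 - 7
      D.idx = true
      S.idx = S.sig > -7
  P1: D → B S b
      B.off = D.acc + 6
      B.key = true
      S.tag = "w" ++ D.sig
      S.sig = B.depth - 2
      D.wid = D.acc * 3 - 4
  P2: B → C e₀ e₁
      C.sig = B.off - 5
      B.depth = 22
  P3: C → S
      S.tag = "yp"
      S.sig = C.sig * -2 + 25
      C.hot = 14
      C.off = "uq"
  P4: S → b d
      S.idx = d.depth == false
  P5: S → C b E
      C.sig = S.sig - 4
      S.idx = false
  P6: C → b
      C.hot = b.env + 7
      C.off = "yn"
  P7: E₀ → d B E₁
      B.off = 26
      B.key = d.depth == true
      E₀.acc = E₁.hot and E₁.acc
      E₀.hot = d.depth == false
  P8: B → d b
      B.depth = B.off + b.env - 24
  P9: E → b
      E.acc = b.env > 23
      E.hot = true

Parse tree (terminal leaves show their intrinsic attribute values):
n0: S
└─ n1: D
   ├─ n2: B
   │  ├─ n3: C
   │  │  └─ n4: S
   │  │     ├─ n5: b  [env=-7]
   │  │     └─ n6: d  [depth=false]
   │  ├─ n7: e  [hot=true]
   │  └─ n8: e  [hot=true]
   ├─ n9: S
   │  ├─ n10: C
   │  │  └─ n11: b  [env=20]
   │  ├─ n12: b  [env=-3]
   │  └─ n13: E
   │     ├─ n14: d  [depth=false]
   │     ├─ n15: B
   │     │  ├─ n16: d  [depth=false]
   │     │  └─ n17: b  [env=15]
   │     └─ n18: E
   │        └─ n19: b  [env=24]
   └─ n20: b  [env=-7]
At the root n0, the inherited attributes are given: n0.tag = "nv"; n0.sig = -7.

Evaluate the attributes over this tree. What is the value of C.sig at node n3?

1. n0.tag = "nv"  [given at root]
2. n0.sig = -7  [given at root]
3. n1.sig = "rp"  ["rp"]
4. n1.acc = 7  [S.sig * -2 - 7]
5. n1.idx = true  [true]
6. n2.off = 13  [D.acc + 6]
7. n2.key = true  [true]
8. n3.sig = 8  [B.off - 5]
9. n4.tag = "yp"  ["yp"]
10. n4.sig = 9  [C.sig * -2 + 25]
11. n5.env = -7  [terminal]
12. n6.depth = false  [terminal]
13. n4.idx = true  [d.depth == false]
14. n3.hot = 14  [14]
15. n3.off = "uq"  ["uq"]
16. n7.hot = true  [terminal]
17. n8.hot = true  [terminal]
18. n2.depth = 22  [22]
19. n9.tag = "wrp"  ["w" ++ D.sig]
20. n9.sig = 20  [B.depth - 2]
21. n10.sig = 16  [S.sig - 4]
22. n11.env = 20  [terminal]
23. n10.hot = 27  [b.env + 7]
24. n10.off = "yn"  ["yn"]
25. n12.env = -3  [terminal]
26. n14.depth = false  [terminal]
27. n15.off = 26  [26]
28. n15.key = false  [d.depth == true]
29. n16.depth = false  [terminal]
30. n17.env = 15  [terminal]
31. n15.depth = 17  [B.off + b.env - 24]
32. n19.env = 24  [terminal]
33. n18.acc = true  [b.env > 23]
34. n18.hot = true  [true]
35. n13.acc = true  [E₁.hot and E₁.acc]
36. n13.hot = true  [d.depth == false]
37. n9.idx = false  [false]
38. n20.env = -7  [terminal]
39. n1.wid = 17  [D.acc * 3 - 4]
40. n0.idx = false  [S.sig > -7]

8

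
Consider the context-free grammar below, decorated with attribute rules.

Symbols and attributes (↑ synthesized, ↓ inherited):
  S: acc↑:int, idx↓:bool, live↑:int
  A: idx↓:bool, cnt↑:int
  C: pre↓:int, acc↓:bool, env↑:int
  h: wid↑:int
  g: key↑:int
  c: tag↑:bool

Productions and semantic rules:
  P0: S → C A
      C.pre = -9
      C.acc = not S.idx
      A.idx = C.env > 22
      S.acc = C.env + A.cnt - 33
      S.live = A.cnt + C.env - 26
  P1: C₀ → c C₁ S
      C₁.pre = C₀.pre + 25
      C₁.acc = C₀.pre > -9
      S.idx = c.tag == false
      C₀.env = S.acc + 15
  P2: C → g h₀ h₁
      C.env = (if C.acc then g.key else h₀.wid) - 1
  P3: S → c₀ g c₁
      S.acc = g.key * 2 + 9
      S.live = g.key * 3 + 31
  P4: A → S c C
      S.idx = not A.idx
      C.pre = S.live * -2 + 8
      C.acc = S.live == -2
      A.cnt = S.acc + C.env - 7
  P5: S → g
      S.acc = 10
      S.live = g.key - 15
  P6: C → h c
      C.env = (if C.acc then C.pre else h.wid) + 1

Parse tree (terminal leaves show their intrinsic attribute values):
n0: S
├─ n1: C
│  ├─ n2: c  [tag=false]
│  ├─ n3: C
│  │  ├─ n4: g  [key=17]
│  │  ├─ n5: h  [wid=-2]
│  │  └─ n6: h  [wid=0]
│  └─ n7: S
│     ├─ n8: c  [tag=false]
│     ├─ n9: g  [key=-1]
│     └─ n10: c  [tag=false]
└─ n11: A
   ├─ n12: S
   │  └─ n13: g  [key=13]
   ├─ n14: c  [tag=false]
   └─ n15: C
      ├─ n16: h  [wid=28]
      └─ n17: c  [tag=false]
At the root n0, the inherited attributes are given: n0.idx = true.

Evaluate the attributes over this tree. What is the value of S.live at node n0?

12

1. n0.idx = true  [given at root]
2. n1.pre = -9  [-9]
3. n1.acc = false  [not S.idx]
4. n2.tag = false  [terminal]
5. n3.pre = 16  [C₀.pre + 25]
6. n3.acc = false  [C₀.pre > -9]
7. n4.key = 17  [terminal]
8. n5.wid = -2  [terminal]
9. n6.wid = 0  [terminal]
10. n3.env = -3  [(if C.acc then g.key else h₀.wid) - 1]
11. n7.idx = true  [c.tag == false]
12. n8.tag = false  [terminal]
13. n9.key = -1  [terminal]
14. n10.tag = false  [terminal]
15. n7.acc = 7  [g.key * 2 + 9]
16. n7.live = 28  [g.key * 3 + 31]
17. n1.env = 22  [S.acc + 15]
18. n11.idx = false  [C.env > 22]
19. n12.idx = true  [not A.idx]
20. n13.key = 13  [terminal]
21. n12.acc = 10  [10]
22. n12.live = -2  [g.key - 15]
23. n14.tag = false  [terminal]
24. n15.pre = 12  [S.live * -2 + 8]
25. n15.acc = true  [S.live == -2]
26. n16.wid = 28  [terminal]
27. n17.tag = false  [terminal]
28. n15.env = 13  [(if C.acc then C.pre else h.wid) + 1]
29. n11.cnt = 16  [S.acc + C.env - 7]
30. n0.acc = 5  [C.env + A.cnt - 33]
31. n0.live = 12  [A.cnt + C.env - 26]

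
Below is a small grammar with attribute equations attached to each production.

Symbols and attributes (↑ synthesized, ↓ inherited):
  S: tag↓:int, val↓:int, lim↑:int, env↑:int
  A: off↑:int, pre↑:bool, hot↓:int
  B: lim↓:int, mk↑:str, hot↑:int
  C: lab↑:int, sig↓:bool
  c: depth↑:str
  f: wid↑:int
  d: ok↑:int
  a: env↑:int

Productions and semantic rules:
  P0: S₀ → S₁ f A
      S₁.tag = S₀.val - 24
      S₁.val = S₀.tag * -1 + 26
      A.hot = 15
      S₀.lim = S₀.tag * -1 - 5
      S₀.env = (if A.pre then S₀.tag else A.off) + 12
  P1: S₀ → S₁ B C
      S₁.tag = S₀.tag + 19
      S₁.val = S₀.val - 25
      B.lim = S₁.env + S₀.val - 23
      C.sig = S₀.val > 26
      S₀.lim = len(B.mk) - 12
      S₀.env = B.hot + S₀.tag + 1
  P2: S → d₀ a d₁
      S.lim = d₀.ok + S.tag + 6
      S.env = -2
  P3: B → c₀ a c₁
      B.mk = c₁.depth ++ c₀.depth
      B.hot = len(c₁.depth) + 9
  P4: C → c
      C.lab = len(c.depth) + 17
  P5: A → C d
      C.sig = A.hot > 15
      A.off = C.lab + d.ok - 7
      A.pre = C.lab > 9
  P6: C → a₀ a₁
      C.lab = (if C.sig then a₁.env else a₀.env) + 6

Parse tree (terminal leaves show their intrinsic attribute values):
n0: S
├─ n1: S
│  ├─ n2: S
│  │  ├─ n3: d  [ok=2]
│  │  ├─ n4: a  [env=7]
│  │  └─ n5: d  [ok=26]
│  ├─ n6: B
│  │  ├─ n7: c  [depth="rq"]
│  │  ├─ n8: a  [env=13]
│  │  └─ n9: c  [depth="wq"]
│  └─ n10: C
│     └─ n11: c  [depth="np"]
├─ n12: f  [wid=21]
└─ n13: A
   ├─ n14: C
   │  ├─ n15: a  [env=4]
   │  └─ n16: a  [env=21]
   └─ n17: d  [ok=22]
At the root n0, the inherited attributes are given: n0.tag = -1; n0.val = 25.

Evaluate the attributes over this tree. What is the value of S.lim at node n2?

1. n0.tag = -1  [given at root]
2. n0.val = 25  [given at root]
3. n1.tag = 1  [S₀.val - 24]
4. n1.val = 27  [S₀.tag * -1 + 26]
5. n2.tag = 20  [S₀.tag + 19]
6. n2.val = 2  [S₀.val - 25]
7. n3.ok = 2  [terminal]
8. n4.env = 7  [terminal]
9. n5.ok = 26  [terminal]
10. n2.lim = 28  [d₀.ok + S.tag + 6]
11. n2.env = -2  [-2]
12. n6.lim = 2  [S₁.env + S₀.val - 23]
13. n7.depth = "rq"  [terminal]
14. n8.env = 13  [terminal]
15. n9.depth = "wq"  [terminal]
16. n6.mk = "wqrq"  [c₁.depth ++ c₀.depth]
17. n6.hot = 11  [len(c₁.depth) + 9]
18. n10.sig = true  [S₀.val > 26]
19. n11.depth = "np"  [terminal]
20. n10.lab = 19  [len(c.depth) + 17]
21. n1.lim = -8  [len(B.mk) - 12]
22. n1.env = 13  [B.hot + S₀.tag + 1]
23. n12.wid = 21  [terminal]
24. n13.hot = 15  [15]
25. n14.sig = false  [A.hot > 15]
26. n15.env = 4  [terminal]
27. n16.env = 21  [terminal]
28. n14.lab = 10  [(if C.sig then a₁.env else a₀.env) + 6]
29. n17.ok = 22  [terminal]
30. n13.off = 25  [C.lab + d.ok - 7]
31. n13.pre = true  [C.lab > 9]
32. n0.lim = -4  [S₀.tag * -1 - 5]
33. n0.env = 11  [(if A.pre then S₀.tag else A.off) + 12]

28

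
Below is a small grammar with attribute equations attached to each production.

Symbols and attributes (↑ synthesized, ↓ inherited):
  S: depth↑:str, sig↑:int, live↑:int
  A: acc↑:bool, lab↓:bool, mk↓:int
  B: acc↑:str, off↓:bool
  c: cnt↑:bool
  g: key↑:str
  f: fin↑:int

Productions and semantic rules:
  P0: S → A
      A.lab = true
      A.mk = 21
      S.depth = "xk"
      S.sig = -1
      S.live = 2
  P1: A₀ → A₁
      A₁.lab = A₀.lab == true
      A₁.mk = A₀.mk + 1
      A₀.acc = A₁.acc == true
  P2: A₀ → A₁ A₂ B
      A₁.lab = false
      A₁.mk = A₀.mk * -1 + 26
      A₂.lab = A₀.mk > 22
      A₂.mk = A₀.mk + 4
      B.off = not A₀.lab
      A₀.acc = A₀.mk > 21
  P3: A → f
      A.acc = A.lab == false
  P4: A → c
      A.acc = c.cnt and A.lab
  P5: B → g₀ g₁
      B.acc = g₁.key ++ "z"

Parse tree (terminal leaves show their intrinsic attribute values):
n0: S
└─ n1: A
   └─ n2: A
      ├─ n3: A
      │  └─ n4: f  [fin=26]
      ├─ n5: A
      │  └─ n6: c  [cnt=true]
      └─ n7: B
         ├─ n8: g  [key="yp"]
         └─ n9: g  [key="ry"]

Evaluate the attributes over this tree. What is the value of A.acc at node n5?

1. n1.lab = true  [true]
2. n1.mk = 21  [21]
3. n2.lab = true  [A₀.lab == true]
4. n2.mk = 22  [A₀.mk + 1]
5. n3.lab = false  [false]
6. n3.mk = 4  [A₀.mk * -1 + 26]
7. n4.fin = 26  [terminal]
8. n3.acc = true  [A.lab == false]
9. n5.lab = false  [A₀.mk > 22]
10. n5.mk = 26  [A₀.mk + 4]
11. n6.cnt = true  [terminal]
12. n5.acc = false  [c.cnt and A.lab]
13. n7.off = false  [not A₀.lab]
14. n8.key = "yp"  [terminal]
15. n9.key = "ry"  [terminal]
16. n7.acc = "ryz"  [g₁.key ++ "z"]
17. n2.acc = true  [A₀.mk > 21]
18. n1.acc = true  [A₁.acc == true]
19. n0.depth = "xk"  ["xk"]
20. n0.sig = -1  [-1]
21. n0.live = 2  [2]

false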